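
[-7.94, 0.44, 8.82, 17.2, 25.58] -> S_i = -7.94 + 8.38*i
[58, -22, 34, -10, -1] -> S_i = Random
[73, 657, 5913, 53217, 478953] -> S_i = 73*9^i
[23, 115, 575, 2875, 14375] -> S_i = 23*5^i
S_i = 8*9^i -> [8, 72, 648, 5832, 52488]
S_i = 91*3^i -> [91, 273, 819, 2457, 7371]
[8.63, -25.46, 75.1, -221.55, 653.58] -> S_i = 8.63*(-2.95)^i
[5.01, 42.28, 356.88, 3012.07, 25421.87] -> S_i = 5.01*8.44^i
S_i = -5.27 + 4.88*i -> [-5.27, -0.39, 4.49, 9.37, 14.25]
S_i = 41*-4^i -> [41, -164, 656, -2624, 10496]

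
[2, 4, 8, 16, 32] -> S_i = 2*2^i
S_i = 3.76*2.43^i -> [3.76, 9.14, 22.2, 53.95, 131.1]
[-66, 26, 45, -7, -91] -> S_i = Random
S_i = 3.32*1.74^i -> [3.32, 5.78, 10.05, 17.49, 30.43]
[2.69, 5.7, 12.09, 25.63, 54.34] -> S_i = 2.69*2.12^i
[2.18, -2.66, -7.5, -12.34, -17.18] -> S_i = 2.18 + -4.84*i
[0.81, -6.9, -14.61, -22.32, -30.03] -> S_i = 0.81 + -7.71*i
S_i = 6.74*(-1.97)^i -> [6.74, -13.28, 26.16, -51.53, 101.51]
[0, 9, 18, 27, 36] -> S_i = 0 + 9*i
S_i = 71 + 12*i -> [71, 83, 95, 107, 119]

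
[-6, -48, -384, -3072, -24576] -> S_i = -6*8^i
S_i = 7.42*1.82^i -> [7.42, 13.5, 24.58, 44.73, 81.41]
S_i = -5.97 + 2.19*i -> [-5.97, -3.78, -1.59, 0.6, 2.79]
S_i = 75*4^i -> [75, 300, 1200, 4800, 19200]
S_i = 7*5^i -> [7, 35, 175, 875, 4375]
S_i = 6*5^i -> [6, 30, 150, 750, 3750]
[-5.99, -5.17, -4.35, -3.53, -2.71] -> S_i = -5.99 + 0.82*i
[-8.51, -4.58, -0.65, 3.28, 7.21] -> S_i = -8.51 + 3.93*i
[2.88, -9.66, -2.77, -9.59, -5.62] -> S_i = Random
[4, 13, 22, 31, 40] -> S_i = 4 + 9*i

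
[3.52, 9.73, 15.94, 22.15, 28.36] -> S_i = 3.52 + 6.21*i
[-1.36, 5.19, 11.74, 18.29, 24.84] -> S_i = -1.36 + 6.55*i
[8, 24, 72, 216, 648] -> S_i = 8*3^i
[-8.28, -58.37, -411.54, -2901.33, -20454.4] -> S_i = -8.28*7.05^i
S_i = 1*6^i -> [1, 6, 36, 216, 1296]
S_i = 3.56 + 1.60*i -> [3.56, 5.16, 6.76, 8.36, 9.96]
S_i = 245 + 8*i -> [245, 253, 261, 269, 277]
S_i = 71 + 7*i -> [71, 78, 85, 92, 99]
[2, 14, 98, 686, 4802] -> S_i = 2*7^i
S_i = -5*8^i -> [-5, -40, -320, -2560, -20480]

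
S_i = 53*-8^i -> [53, -424, 3392, -27136, 217088]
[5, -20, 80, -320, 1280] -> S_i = 5*-4^i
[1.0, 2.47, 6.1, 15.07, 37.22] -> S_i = 1.00*2.47^i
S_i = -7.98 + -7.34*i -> [-7.98, -15.32, -22.66, -30.0, -37.34]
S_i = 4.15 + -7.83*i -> [4.15, -3.68, -11.51, -19.34, -27.17]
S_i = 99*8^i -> [99, 792, 6336, 50688, 405504]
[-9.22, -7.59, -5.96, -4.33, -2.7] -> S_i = -9.22 + 1.63*i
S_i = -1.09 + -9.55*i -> [-1.09, -10.64, -20.19, -29.74, -39.29]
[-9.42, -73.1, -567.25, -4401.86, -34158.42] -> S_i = -9.42*7.76^i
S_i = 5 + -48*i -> [5, -43, -91, -139, -187]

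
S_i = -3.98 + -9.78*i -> [-3.98, -13.76, -23.54, -33.32, -43.1]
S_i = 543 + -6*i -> [543, 537, 531, 525, 519]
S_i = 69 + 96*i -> [69, 165, 261, 357, 453]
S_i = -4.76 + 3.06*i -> [-4.76, -1.7, 1.36, 4.42, 7.48]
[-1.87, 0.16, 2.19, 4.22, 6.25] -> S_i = -1.87 + 2.03*i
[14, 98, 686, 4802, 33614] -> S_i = 14*7^i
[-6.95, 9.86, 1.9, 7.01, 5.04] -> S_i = Random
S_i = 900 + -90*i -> [900, 810, 720, 630, 540]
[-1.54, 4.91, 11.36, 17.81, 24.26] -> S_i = -1.54 + 6.45*i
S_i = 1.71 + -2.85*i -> [1.71, -1.14, -3.99, -6.84, -9.69]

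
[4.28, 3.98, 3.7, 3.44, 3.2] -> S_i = 4.28*0.93^i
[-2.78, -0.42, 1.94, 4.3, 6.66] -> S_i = -2.78 + 2.36*i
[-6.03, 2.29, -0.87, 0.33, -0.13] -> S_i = -6.03*(-0.38)^i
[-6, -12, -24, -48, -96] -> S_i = -6*2^i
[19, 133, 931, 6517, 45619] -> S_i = 19*7^i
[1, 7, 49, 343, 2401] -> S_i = 1*7^i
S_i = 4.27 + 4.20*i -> [4.27, 8.47, 12.67, 16.87, 21.07]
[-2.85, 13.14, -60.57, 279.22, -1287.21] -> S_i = -2.85*(-4.61)^i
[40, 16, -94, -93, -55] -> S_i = Random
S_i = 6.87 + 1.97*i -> [6.87, 8.84, 10.81, 12.78, 14.75]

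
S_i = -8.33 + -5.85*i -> [-8.33, -14.18, -20.03, -25.88, -31.73]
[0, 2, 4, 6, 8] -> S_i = 0 + 2*i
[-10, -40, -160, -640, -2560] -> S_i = -10*4^i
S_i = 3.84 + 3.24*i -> [3.84, 7.08, 10.32, 13.56, 16.8]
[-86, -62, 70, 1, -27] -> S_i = Random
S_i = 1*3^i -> [1, 3, 9, 27, 81]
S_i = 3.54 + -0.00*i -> [3.54, 3.54, 3.54, 3.54, 3.54]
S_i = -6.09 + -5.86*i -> [-6.09, -11.95, -17.81, -23.67, -29.53]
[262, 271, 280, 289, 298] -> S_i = 262 + 9*i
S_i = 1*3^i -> [1, 3, 9, 27, 81]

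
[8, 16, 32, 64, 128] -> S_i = 8*2^i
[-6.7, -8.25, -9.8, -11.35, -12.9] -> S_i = -6.70 + -1.55*i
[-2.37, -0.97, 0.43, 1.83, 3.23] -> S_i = -2.37 + 1.40*i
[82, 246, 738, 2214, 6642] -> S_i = 82*3^i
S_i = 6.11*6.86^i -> [6.11, 41.91, 287.53, 1972.48, 13531.24]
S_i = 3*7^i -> [3, 21, 147, 1029, 7203]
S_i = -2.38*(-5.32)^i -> [-2.38, 12.66, -67.36, 358.35, -1906.44]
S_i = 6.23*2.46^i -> [6.23, 15.33, 37.7, 92.75, 228.15]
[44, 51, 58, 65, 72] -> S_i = 44 + 7*i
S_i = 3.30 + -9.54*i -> [3.3, -6.24, -15.78, -25.32, -34.86]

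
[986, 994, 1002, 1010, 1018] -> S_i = 986 + 8*i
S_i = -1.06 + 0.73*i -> [-1.06, -0.33, 0.4, 1.13, 1.86]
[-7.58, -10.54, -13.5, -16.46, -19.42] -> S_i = -7.58 + -2.96*i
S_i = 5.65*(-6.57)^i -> [5.65, -37.12, 243.88, -1602.3, 10527.13]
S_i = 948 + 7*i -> [948, 955, 962, 969, 976]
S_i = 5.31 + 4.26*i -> [5.31, 9.57, 13.83, 18.09, 22.35]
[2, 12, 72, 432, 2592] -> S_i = 2*6^i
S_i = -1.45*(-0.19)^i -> [-1.45, 0.28, -0.05, 0.01, -0.0]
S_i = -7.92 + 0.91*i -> [-7.92, -7.01, -6.1, -5.19, -4.28]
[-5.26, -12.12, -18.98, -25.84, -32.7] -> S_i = -5.26 + -6.86*i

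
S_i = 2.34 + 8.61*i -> [2.34, 10.95, 19.56, 28.17, 36.78]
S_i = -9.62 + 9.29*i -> [-9.62, -0.33, 8.96, 18.25, 27.54]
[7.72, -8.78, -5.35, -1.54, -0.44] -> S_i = Random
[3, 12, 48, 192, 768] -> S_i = 3*4^i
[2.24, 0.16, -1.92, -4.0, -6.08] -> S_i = 2.24 + -2.08*i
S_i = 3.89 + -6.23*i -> [3.89, -2.34, -8.57, -14.8, -21.03]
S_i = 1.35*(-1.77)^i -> [1.35, -2.39, 4.23, -7.49, 13.25]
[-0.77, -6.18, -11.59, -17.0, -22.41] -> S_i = -0.77 + -5.41*i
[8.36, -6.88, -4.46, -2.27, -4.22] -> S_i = Random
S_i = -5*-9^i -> [-5, 45, -405, 3645, -32805]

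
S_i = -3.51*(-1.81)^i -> [-3.51, 6.35, -11.5, 20.81, -37.67]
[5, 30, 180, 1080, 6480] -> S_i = 5*6^i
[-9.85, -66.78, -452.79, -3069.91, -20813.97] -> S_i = -9.85*6.78^i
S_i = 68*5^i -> [68, 340, 1700, 8500, 42500]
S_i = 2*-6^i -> [2, -12, 72, -432, 2592]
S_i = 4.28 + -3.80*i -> [4.28, 0.48, -3.32, -7.12, -10.92]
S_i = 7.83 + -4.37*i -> [7.83, 3.46, -0.91, -5.28, -9.65]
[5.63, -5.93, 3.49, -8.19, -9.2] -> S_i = Random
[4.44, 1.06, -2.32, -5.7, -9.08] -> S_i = 4.44 + -3.38*i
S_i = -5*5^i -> [-5, -25, -125, -625, -3125]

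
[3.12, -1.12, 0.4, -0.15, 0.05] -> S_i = 3.12*(-0.36)^i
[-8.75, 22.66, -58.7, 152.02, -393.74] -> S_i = -8.75*(-2.59)^i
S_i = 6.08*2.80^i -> [6.08, 17.02, 47.67, 133.47, 373.71]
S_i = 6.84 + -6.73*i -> [6.84, 0.11, -6.62, -13.35, -20.08]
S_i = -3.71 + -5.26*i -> [-3.71, -8.97, -14.23, -19.49, -24.75]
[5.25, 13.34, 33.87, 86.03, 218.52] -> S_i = 5.25*2.54^i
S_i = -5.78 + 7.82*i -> [-5.78, 2.04, 9.86, 17.68, 25.5]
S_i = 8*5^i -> [8, 40, 200, 1000, 5000]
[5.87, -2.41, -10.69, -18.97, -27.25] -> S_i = 5.87 + -8.28*i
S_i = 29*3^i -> [29, 87, 261, 783, 2349]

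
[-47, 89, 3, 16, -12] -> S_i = Random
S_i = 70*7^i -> [70, 490, 3430, 24010, 168070]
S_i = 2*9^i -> [2, 18, 162, 1458, 13122]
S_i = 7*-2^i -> [7, -14, 28, -56, 112]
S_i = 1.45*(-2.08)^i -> [1.45, -3.02, 6.27, -13.05, 27.14]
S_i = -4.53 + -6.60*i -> [-4.53, -11.13, -17.73, -24.33, -30.93]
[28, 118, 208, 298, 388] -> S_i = 28 + 90*i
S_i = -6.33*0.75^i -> [-6.33, -4.75, -3.56, -2.67, -2.0]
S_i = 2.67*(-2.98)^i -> [2.67, -7.96, 23.71, -70.66, 210.56]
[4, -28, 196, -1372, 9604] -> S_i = 4*-7^i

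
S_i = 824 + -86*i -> [824, 738, 652, 566, 480]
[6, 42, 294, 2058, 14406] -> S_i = 6*7^i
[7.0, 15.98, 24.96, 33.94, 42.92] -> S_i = 7.00 + 8.98*i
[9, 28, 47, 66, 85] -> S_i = 9 + 19*i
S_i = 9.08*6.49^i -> [9.08, 58.93, 382.45, 2482.1, 16108.85]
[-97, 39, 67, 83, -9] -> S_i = Random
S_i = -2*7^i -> [-2, -14, -98, -686, -4802]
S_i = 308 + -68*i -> [308, 240, 172, 104, 36]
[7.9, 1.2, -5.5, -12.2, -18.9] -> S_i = 7.90 + -6.70*i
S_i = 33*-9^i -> [33, -297, 2673, -24057, 216513]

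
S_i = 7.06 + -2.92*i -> [7.06, 4.14, 1.22, -1.7, -4.62]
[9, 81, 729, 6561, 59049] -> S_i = 9*9^i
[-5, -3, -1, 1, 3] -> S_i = -5 + 2*i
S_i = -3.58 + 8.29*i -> [-3.58, 4.71, 13.0, 21.29, 29.58]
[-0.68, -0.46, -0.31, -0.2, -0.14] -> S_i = -0.68*0.67^i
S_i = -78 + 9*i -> [-78, -69, -60, -51, -42]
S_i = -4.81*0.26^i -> [-4.81, -1.25, -0.33, -0.08, -0.02]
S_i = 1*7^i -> [1, 7, 49, 343, 2401]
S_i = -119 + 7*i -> [-119, -112, -105, -98, -91]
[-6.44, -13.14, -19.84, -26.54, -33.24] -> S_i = -6.44 + -6.70*i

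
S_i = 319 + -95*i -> [319, 224, 129, 34, -61]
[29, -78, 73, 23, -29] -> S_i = Random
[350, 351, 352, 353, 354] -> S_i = 350 + 1*i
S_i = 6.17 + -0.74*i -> [6.17, 5.43, 4.69, 3.95, 3.21]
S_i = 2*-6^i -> [2, -12, 72, -432, 2592]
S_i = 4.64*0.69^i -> [4.64, 3.2, 2.21, 1.52, 1.05]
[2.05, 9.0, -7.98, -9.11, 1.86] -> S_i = Random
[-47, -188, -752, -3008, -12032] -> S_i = -47*4^i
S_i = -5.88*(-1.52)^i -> [-5.88, 8.94, -13.59, 20.65, -31.39]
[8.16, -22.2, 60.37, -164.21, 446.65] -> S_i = 8.16*(-2.72)^i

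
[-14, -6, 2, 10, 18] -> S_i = -14 + 8*i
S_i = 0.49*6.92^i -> [0.49, 3.39, 23.46, 162.37, 1123.62]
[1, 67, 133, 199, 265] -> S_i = 1 + 66*i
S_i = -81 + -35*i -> [-81, -116, -151, -186, -221]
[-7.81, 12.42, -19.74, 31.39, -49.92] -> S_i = -7.81*(-1.59)^i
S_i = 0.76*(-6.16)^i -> [0.76, -4.68, 28.84, -177.65, 1094.3]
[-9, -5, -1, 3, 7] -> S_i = -9 + 4*i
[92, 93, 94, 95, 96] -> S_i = 92 + 1*i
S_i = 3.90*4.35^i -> [3.9, 16.96, 73.8, 321.02, 1396.44]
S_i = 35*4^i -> [35, 140, 560, 2240, 8960]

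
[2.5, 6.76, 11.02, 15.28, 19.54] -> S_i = 2.50 + 4.26*i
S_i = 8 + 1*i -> [8, 9, 10, 11, 12]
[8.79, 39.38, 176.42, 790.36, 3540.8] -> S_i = 8.79*4.48^i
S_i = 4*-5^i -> [4, -20, 100, -500, 2500]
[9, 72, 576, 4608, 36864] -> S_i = 9*8^i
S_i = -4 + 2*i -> [-4, -2, 0, 2, 4]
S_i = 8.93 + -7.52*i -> [8.93, 1.41, -6.11, -13.63, -21.15]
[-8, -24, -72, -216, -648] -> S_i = -8*3^i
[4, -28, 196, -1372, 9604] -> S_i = 4*-7^i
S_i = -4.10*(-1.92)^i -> [-4.1, 7.87, -15.11, 29.02, -55.72]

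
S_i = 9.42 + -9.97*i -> [9.42, -0.55, -10.52, -20.49, -30.46]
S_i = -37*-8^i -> [-37, 296, -2368, 18944, -151552]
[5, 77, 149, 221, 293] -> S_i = 5 + 72*i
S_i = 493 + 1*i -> [493, 494, 495, 496, 497]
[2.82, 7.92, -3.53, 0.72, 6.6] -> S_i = Random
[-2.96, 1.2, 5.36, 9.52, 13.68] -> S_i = -2.96 + 4.16*i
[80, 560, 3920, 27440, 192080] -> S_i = 80*7^i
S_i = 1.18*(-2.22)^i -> [1.18, -2.62, 5.82, -12.91, 28.66]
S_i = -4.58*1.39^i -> [-4.58, -6.37, -8.85, -12.3, -17.1]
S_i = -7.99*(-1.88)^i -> [-7.99, 15.02, -28.24, 53.09, -99.81]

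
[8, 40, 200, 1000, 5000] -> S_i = 8*5^i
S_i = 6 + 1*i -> [6, 7, 8, 9, 10]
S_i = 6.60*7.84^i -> [6.6, 51.74, 405.67, 3180.48, 24934.93]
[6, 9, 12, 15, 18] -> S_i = 6 + 3*i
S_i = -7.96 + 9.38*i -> [-7.96, 1.42, 10.8, 20.18, 29.56]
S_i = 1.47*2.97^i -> [1.47, 4.37, 12.97, 38.51, 114.38]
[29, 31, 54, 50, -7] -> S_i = Random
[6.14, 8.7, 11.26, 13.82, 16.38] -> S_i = 6.14 + 2.56*i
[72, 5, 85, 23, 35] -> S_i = Random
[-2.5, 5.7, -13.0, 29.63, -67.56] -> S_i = -2.50*(-2.28)^i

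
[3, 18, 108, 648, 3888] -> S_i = 3*6^i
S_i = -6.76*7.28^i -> [-6.76, -49.21, -358.27, -2608.2, -18987.69]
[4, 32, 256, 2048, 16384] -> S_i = 4*8^i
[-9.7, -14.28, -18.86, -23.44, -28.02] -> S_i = -9.70 + -4.58*i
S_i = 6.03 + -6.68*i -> [6.03, -0.65, -7.33, -14.01, -20.69]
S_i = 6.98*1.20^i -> [6.98, 8.38, 10.05, 12.06, 14.47]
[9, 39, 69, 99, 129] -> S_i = 9 + 30*i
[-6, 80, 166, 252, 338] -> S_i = -6 + 86*i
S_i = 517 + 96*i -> [517, 613, 709, 805, 901]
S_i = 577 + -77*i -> [577, 500, 423, 346, 269]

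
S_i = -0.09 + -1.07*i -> [-0.09, -1.16, -2.23, -3.3, -4.37]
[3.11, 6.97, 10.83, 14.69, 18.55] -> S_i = 3.11 + 3.86*i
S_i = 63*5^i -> [63, 315, 1575, 7875, 39375]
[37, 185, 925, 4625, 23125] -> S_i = 37*5^i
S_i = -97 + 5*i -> [-97, -92, -87, -82, -77]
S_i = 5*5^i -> [5, 25, 125, 625, 3125]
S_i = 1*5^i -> [1, 5, 25, 125, 625]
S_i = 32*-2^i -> [32, -64, 128, -256, 512]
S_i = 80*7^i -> [80, 560, 3920, 27440, 192080]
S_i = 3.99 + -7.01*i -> [3.99, -3.02, -10.03, -17.04, -24.05]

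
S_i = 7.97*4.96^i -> [7.97, 39.53, 196.07, 972.53, 4823.75]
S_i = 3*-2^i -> [3, -6, 12, -24, 48]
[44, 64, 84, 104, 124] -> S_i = 44 + 20*i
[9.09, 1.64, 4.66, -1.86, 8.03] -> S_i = Random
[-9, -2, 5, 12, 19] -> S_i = -9 + 7*i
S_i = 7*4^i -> [7, 28, 112, 448, 1792]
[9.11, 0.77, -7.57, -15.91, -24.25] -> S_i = 9.11 + -8.34*i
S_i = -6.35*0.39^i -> [-6.35, -2.48, -0.97, -0.38, -0.15]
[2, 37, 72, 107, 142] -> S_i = 2 + 35*i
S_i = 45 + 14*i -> [45, 59, 73, 87, 101]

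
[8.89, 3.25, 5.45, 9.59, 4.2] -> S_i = Random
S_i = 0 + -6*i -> [0, -6, -12, -18, -24]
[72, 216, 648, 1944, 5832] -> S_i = 72*3^i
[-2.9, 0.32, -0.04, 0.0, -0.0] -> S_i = -2.90*(-0.11)^i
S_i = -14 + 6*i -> [-14, -8, -2, 4, 10]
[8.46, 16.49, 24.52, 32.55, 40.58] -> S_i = 8.46 + 8.03*i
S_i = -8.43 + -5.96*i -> [-8.43, -14.39, -20.35, -26.31, -32.27]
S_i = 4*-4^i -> [4, -16, 64, -256, 1024]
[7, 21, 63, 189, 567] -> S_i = 7*3^i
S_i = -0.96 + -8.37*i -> [-0.96, -9.33, -17.7, -26.07, -34.44]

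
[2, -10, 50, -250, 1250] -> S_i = 2*-5^i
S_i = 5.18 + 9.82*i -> [5.18, 15.0, 24.82, 34.64, 44.46]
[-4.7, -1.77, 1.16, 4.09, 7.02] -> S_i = -4.70 + 2.93*i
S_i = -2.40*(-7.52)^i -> [-2.4, 18.05, -135.72, 1020.62, -7675.07]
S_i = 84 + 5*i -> [84, 89, 94, 99, 104]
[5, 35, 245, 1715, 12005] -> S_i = 5*7^i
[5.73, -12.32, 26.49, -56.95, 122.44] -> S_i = 5.73*(-2.15)^i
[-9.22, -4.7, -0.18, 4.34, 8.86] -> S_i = -9.22 + 4.52*i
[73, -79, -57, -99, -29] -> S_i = Random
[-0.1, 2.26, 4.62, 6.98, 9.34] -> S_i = -0.10 + 2.36*i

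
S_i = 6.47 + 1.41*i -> [6.47, 7.88, 9.29, 10.7, 12.11]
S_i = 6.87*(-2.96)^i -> [6.87, -20.34, 60.19, -178.17, 527.38]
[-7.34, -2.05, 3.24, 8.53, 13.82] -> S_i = -7.34 + 5.29*i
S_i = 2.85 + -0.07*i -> [2.85, 2.78, 2.71, 2.64, 2.57]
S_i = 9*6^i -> [9, 54, 324, 1944, 11664]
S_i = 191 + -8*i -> [191, 183, 175, 167, 159]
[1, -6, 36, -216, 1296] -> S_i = 1*-6^i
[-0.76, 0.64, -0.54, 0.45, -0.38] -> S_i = -0.76*(-0.84)^i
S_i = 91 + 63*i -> [91, 154, 217, 280, 343]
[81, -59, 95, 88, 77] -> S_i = Random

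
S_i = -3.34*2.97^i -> [-3.34, -9.92, -29.46, -87.5, -259.88]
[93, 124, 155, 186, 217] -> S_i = 93 + 31*i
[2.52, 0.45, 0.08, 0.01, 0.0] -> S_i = 2.52*0.18^i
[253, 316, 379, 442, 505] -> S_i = 253 + 63*i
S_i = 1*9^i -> [1, 9, 81, 729, 6561]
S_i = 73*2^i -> [73, 146, 292, 584, 1168]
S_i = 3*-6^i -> [3, -18, 108, -648, 3888]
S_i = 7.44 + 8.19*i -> [7.44, 15.63, 23.82, 32.01, 40.2]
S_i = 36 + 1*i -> [36, 37, 38, 39, 40]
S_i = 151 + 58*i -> [151, 209, 267, 325, 383]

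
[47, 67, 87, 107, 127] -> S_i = 47 + 20*i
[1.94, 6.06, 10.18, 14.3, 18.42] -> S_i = 1.94 + 4.12*i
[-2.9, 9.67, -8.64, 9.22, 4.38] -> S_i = Random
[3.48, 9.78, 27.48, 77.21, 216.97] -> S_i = 3.48*2.81^i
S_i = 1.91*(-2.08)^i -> [1.91, -3.97, 8.26, -17.19, 35.75]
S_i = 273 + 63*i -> [273, 336, 399, 462, 525]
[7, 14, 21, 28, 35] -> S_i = 7 + 7*i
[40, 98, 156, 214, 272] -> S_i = 40 + 58*i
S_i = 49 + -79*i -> [49, -30, -109, -188, -267]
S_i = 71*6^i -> [71, 426, 2556, 15336, 92016]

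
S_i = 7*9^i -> [7, 63, 567, 5103, 45927]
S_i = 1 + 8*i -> [1, 9, 17, 25, 33]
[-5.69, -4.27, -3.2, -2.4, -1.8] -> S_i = -5.69*0.75^i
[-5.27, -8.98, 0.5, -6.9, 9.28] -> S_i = Random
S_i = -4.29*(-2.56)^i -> [-4.29, 10.98, -28.11, 71.97, -184.25]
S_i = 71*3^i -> [71, 213, 639, 1917, 5751]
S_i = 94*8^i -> [94, 752, 6016, 48128, 385024]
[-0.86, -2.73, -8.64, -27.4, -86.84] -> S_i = -0.86*3.17^i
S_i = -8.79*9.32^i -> [-8.79, -81.92, -763.52, -7116.01, -66321.22]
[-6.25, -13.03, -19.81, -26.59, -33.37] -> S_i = -6.25 + -6.78*i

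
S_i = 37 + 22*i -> [37, 59, 81, 103, 125]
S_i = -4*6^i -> [-4, -24, -144, -864, -5184]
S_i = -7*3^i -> [-7, -21, -63, -189, -567]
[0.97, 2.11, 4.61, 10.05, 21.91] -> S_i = 0.97*2.18^i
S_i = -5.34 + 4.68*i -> [-5.34, -0.66, 4.02, 8.7, 13.38]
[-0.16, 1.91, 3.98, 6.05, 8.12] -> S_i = -0.16 + 2.07*i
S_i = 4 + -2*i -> [4, 2, 0, -2, -4]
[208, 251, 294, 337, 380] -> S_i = 208 + 43*i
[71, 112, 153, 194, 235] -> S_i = 71 + 41*i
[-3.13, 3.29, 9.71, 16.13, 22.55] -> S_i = -3.13 + 6.42*i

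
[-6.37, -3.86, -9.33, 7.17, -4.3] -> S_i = Random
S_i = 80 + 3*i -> [80, 83, 86, 89, 92]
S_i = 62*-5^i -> [62, -310, 1550, -7750, 38750]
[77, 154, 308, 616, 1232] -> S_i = 77*2^i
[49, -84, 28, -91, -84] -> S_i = Random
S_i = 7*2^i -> [7, 14, 28, 56, 112]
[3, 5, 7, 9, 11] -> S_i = 3 + 2*i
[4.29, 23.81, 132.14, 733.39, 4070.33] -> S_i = 4.29*5.55^i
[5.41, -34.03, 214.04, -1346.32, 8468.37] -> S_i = 5.41*(-6.29)^i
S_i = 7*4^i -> [7, 28, 112, 448, 1792]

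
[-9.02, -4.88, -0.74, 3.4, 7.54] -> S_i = -9.02 + 4.14*i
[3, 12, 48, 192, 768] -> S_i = 3*4^i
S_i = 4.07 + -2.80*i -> [4.07, 1.27, -1.53, -4.33, -7.13]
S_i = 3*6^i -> [3, 18, 108, 648, 3888]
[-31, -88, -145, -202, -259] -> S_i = -31 + -57*i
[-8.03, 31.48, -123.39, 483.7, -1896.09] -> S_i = -8.03*(-3.92)^i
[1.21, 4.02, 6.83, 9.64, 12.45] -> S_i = 1.21 + 2.81*i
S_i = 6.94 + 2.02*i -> [6.94, 8.96, 10.98, 13.0, 15.02]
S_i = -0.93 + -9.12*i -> [-0.93, -10.05, -19.17, -28.29, -37.41]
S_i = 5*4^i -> [5, 20, 80, 320, 1280]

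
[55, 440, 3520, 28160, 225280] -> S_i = 55*8^i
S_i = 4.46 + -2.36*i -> [4.46, 2.1, -0.26, -2.62, -4.98]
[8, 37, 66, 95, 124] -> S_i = 8 + 29*i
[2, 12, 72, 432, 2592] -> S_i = 2*6^i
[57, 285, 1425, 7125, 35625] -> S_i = 57*5^i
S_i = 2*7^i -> [2, 14, 98, 686, 4802]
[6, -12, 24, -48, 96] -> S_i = 6*-2^i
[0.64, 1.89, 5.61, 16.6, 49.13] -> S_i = 0.64*2.96^i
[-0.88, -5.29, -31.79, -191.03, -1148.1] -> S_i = -0.88*6.01^i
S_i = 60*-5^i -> [60, -300, 1500, -7500, 37500]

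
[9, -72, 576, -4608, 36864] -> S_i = 9*-8^i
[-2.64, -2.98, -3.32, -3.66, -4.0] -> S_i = -2.64 + -0.34*i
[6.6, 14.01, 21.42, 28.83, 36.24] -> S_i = 6.60 + 7.41*i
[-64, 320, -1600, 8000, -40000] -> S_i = -64*-5^i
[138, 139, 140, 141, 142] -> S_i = 138 + 1*i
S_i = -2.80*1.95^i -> [-2.8, -5.46, -10.65, -20.76, -40.49]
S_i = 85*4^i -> [85, 340, 1360, 5440, 21760]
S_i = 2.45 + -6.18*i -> [2.45, -3.73, -9.91, -16.09, -22.27]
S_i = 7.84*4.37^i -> [7.84, 34.26, 149.72, 654.28, 2859.18]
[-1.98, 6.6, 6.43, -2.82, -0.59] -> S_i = Random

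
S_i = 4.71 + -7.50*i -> [4.71, -2.79, -10.29, -17.79, -25.29]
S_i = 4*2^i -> [4, 8, 16, 32, 64]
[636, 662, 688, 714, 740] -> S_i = 636 + 26*i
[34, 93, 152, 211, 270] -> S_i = 34 + 59*i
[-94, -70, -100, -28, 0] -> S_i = Random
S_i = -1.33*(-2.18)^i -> [-1.33, 2.9, -6.32, 13.78, -30.04]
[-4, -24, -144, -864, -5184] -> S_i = -4*6^i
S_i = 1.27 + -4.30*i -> [1.27, -3.03, -7.33, -11.63, -15.93]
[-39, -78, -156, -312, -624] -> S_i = -39*2^i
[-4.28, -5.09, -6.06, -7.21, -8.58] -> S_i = -4.28*1.19^i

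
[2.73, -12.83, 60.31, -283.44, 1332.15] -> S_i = 2.73*(-4.70)^i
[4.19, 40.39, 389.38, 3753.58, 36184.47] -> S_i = 4.19*9.64^i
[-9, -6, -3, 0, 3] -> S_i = -9 + 3*i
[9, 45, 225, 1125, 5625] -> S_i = 9*5^i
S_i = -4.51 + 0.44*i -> [-4.51, -4.07, -3.63, -3.19, -2.75]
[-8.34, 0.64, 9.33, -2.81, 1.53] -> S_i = Random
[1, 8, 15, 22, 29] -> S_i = 1 + 7*i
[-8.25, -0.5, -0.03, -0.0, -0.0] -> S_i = -8.25*0.06^i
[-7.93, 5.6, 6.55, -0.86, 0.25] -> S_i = Random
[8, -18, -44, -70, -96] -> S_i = 8 + -26*i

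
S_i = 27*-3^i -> [27, -81, 243, -729, 2187]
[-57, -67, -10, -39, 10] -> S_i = Random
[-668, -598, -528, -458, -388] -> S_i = -668 + 70*i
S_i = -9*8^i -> [-9, -72, -576, -4608, -36864]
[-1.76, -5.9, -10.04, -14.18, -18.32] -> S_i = -1.76 + -4.14*i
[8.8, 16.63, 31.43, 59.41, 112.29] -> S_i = 8.80*1.89^i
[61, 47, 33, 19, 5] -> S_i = 61 + -14*i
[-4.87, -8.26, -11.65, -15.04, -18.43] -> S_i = -4.87 + -3.39*i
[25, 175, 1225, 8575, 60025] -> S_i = 25*7^i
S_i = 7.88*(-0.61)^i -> [7.88, -4.81, 2.93, -1.79, 1.09]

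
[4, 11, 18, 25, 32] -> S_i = 4 + 7*i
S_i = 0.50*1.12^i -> [0.5, 0.56, 0.63, 0.7, 0.79]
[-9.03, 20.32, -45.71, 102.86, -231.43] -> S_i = -9.03*(-2.25)^i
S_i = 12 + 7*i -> [12, 19, 26, 33, 40]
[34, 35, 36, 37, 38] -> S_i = 34 + 1*i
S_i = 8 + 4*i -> [8, 12, 16, 20, 24]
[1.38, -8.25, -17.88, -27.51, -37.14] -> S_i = 1.38 + -9.63*i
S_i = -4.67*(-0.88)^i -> [-4.67, 4.11, -3.62, 3.18, -2.8]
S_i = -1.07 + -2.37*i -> [-1.07, -3.44, -5.81, -8.18, -10.55]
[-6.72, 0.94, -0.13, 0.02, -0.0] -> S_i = -6.72*(-0.14)^i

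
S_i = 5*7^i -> [5, 35, 245, 1715, 12005]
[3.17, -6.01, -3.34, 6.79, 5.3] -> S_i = Random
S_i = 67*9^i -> [67, 603, 5427, 48843, 439587]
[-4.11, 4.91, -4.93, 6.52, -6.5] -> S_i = Random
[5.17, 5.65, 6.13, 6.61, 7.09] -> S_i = 5.17 + 0.48*i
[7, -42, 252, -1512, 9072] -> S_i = 7*-6^i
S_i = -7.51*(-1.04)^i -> [-7.51, 7.81, -8.12, 8.45, -8.79]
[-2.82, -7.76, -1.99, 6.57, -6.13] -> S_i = Random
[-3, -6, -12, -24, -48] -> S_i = -3*2^i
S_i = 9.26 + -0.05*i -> [9.26, 9.21, 9.16, 9.11, 9.06]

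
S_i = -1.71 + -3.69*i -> [-1.71, -5.4, -9.09, -12.78, -16.47]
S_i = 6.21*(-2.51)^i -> [6.21, -15.59, 39.12, -98.2, 246.48]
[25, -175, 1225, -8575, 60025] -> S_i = 25*-7^i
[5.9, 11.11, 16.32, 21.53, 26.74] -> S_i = 5.90 + 5.21*i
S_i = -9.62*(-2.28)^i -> [-9.62, 21.93, -50.01, 114.02, -259.96]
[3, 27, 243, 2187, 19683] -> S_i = 3*9^i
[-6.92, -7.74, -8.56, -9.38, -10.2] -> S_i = -6.92 + -0.82*i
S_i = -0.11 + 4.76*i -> [-0.11, 4.65, 9.41, 14.17, 18.93]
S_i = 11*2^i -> [11, 22, 44, 88, 176]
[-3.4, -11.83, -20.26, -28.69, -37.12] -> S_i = -3.40 + -8.43*i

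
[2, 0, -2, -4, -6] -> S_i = 2 + -2*i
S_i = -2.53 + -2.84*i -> [-2.53, -5.37, -8.21, -11.05, -13.89]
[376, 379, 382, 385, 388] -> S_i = 376 + 3*i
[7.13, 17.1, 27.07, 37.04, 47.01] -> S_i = 7.13 + 9.97*i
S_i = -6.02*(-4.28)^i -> [-6.02, 25.77, -110.28, 471.98, -2020.09]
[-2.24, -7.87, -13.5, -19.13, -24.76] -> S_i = -2.24 + -5.63*i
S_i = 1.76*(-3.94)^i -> [1.76, -6.93, 27.32, -107.65, 424.13]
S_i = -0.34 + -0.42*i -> [-0.34, -0.76, -1.18, -1.6, -2.02]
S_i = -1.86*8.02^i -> [-1.86, -14.92, -119.64, -959.48, -7695.03]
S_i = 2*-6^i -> [2, -12, 72, -432, 2592]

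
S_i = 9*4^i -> [9, 36, 144, 576, 2304]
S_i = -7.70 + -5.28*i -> [-7.7, -12.98, -18.26, -23.54, -28.82]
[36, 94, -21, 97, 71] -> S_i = Random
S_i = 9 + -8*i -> [9, 1, -7, -15, -23]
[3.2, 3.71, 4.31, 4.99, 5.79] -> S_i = 3.20*1.16^i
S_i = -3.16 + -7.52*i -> [-3.16, -10.68, -18.2, -25.72, -33.24]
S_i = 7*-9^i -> [7, -63, 567, -5103, 45927]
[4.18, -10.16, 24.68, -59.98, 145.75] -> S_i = 4.18*(-2.43)^i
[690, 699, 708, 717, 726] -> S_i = 690 + 9*i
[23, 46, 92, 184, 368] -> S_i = 23*2^i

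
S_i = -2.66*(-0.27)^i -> [-2.66, 0.72, -0.19, 0.05, -0.01]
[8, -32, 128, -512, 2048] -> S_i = 8*-4^i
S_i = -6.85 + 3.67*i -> [-6.85, -3.18, 0.49, 4.16, 7.83]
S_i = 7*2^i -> [7, 14, 28, 56, 112]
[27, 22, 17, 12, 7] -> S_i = 27 + -5*i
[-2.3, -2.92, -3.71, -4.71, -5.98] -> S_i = -2.30*1.27^i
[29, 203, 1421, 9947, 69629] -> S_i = 29*7^i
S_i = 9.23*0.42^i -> [9.23, 3.88, 1.63, 0.68, 0.29]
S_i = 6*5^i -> [6, 30, 150, 750, 3750]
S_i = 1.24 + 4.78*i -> [1.24, 6.02, 10.8, 15.58, 20.36]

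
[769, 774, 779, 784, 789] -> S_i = 769 + 5*i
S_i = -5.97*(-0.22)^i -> [-5.97, 1.31, -0.29, 0.06, -0.01]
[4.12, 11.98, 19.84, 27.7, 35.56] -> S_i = 4.12 + 7.86*i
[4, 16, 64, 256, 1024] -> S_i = 4*4^i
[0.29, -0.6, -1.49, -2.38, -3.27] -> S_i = 0.29 + -0.89*i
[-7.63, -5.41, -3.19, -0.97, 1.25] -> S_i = -7.63 + 2.22*i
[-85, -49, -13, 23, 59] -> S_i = -85 + 36*i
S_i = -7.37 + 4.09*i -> [-7.37, -3.28, 0.81, 4.9, 8.99]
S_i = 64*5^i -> [64, 320, 1600, 8000, 40000]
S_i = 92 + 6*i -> [92, 98, 104, 110, 116]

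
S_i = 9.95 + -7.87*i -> [9.95, 2.08, -5.79, -13.66, -21.53]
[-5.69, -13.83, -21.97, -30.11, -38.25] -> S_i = -5.69 + -8.14*i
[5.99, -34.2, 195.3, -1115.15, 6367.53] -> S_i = 5.99*(-5.71)^i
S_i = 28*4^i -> [28, 112, 448, 1792, 7168]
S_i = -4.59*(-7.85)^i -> [-4.59, 36.03, -282.85, 2220.35, -17429.76]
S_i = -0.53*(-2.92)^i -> [-0.53, 1.55, -4.52, 13.2, -38.53]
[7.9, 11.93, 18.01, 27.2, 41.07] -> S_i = 7.90*1.51^i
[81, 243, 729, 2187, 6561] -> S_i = 81*3^i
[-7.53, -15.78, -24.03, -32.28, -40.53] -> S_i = -7.53 + -8.25*i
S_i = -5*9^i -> [-5, -45, -405, -3645, -32805]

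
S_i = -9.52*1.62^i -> [-9.52, -15.42, -24.98, -40.47, -65.57]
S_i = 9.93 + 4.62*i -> [9.93, 14.55, 19.17, 23.79, 28.41]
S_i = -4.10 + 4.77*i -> [-4.1, 0.67, 5.44, 10.21, 14.98]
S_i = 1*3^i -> [1, 3, 9, 27, 81]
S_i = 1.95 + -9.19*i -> [1.95, -7.24, -16.43, -25.62, -34.81]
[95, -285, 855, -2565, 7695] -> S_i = 95*-3^i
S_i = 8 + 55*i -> [8, 63, 118, 173, 228]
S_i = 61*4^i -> [61, 244, 976, 3904, 15616]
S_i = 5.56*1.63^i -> [5.56, 9.06, 14.77, 24.08, 39.25]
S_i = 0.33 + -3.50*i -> [0.33, -3.17, -6.67, -10.17, -13.67]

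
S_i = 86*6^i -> [86, 516, 3096, 18576, 111456]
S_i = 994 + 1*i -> [994, 995, 996, 997, 998]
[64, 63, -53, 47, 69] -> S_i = Random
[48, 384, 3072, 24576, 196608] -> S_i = 48*8^i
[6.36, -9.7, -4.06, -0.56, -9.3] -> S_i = Random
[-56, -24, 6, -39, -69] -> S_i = Random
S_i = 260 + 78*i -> [260, 338, 416, 494, 572]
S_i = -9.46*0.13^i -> [-9.46, -1.23, -0.16, -0.02, -0.0]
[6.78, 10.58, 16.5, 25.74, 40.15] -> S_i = 6.78*1.56^i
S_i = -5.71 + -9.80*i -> [-5.71, -15.51, -25.31, -35.11, -44.91]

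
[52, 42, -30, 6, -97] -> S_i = Random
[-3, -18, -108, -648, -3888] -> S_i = -3*6^i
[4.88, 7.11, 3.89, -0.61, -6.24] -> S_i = Random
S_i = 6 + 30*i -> [6, 36, 66, 96, 126]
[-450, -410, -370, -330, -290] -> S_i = -450 + 40*i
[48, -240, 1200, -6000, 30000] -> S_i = 48*-5^i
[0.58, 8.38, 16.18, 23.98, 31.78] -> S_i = 0.58 + 7.80*i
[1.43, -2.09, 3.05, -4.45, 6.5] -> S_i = 1.43*(-1.46)^i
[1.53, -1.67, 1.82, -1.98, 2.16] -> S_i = 1.53*(-1.09)^i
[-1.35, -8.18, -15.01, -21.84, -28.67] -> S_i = -1.35 + -6.83*i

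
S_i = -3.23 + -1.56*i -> [-3.23, -4.79, -6.35, -7.91, -9.47]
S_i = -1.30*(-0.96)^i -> [-1.3, 1.25, -1.2, 1.15, -1.1]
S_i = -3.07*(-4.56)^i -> [-3.07, 14.0, -63.84, 291.09, -1327.39]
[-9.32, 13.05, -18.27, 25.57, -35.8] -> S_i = -9.32*(-1.40)^i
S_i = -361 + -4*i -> [-361, -365, -369, -373, -377]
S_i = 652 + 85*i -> [652, 737, 822, 907, 992]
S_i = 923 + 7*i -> [923, 930, 937, 944, 951]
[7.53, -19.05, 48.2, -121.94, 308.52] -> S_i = 7.53*(-2.53)^i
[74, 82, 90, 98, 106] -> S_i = 74 + 8*i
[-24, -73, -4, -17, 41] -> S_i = Random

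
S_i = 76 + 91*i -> [76, 167, 258, 349, 440]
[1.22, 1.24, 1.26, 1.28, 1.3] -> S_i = 1.22 + 0.02*i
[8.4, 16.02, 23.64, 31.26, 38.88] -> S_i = 8.40 + 7.62*i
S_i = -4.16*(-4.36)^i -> [-4.16, 18.14, -79.08, 344.79, -1503.28]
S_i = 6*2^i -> [6, 12, 24, 48, 96]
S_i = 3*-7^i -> [3, -21, 147, -1029, 7203]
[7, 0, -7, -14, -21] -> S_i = 7 + -7*i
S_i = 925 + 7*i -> [925, 932, 939, 946, 953]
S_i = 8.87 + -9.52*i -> [8.87, -0.65, -10.17, -19.69, -29.21]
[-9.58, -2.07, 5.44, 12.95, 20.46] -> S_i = -9.58 + 7.51*i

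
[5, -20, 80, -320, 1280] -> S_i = 5*-4^i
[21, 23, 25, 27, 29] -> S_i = 21 + 2*i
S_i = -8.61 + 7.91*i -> [-8.61, -0.7, 7.21, 15.12, 23.03]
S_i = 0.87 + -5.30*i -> [0.87, -4.43, -9.73, -15.03, -20.33]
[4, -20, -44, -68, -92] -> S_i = 4 + -24*i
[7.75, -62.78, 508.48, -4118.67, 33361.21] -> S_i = 7.75*(-8.10)^i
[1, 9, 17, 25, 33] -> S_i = 1 + 8*i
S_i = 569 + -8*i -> [569, 561, 553, 545, 537]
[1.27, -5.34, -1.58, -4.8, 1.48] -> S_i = Random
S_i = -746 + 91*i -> [-746, -655, -564, -473, -382]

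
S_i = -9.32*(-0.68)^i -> [-9.32, 6.34, -4.31, 2.93, -1.99]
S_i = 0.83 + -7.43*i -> [0.83, -6.6, -14.03, -21.46, -28.89]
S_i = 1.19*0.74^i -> [1.19, 0.88, 0.65, 0.48, 0.36]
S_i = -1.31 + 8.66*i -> [-1.31, 7.35, 16.01, 24.67, 33.33]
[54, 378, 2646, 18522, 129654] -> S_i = 54*7^i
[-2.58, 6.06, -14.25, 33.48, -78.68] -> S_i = -2.58*(-2.35)^i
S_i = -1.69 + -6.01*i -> [-1.69, -7.7, -13.71, -19.72, -25.73]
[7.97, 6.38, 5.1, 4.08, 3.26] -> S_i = 7.97*0.80^i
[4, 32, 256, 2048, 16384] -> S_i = 4*8^i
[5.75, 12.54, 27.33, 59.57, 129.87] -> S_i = 5.75*2.18^i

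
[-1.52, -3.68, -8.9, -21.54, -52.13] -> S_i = -1.52*2.42^i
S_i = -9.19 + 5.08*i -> [-9.19, -4.11, 0.97, 6.05, 11.13]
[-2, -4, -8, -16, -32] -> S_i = -2*2^i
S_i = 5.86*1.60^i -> [5.86, 9.38, 15.0, 24.0, 38.4]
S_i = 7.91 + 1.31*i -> [7.91, 9.22, 10.53, 11.84, 13.15]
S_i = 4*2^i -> [4, 8, 16, 32, 64]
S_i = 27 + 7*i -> [27, 34, 41, 48, 55]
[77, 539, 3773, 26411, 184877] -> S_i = 77*7^i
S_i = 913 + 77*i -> [913, 990, 1067, 1144, 1221]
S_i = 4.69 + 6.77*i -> [4.69, 11.46, 18.23, 25.0, 31.77]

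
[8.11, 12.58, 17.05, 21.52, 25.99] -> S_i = 8.11 + 4.47*i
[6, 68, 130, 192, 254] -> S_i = 6 + 62*i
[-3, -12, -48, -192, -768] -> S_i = -3*4^i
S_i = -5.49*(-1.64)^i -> [-5.49, 9.0, -14.77, 24.22, -39.71]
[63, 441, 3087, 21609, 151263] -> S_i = 63*7^i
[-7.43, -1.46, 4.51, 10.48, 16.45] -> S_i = -7.43 + 5.97*i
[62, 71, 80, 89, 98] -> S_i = 62 + 9*i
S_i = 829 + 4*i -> [829, 833, 837, 841, 845]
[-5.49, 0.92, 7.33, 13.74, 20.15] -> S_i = -5.49 + 6.41*i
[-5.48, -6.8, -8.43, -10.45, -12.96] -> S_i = -5.48*1.24^i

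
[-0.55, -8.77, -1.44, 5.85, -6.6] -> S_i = Random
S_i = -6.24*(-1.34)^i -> [-6.24, 8.36, -11.2, 15.01, -20.12]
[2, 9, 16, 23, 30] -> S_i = 2 + 7*i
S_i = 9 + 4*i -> [9, 13, 17, 21, 25]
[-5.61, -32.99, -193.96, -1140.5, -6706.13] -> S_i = -5.61*5.88^i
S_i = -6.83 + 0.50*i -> [-6.83, -6.33, -5.83, -5.33, -4.83]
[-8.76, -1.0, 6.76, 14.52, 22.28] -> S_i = -8.76 + 7.76*i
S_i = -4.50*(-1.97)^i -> [-4.5, 8.86, -17.46, 34.4, -67.78]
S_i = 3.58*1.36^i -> [3.58, 4.87, 6.62, 9.01, 12.25]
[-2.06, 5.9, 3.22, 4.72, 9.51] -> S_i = Random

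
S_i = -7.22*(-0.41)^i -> [-7.22, 2.96, -1.21, 0.5, -0.2]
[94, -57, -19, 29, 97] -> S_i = Random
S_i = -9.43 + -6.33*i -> [-9.43, -15.76, -22.09, -28.42, -34.75]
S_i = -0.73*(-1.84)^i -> [-0.73, 1.34, -2.47, 4.55, -8.37]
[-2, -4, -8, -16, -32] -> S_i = -2*2^i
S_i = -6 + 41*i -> [-6, 35, 76, 117, 158]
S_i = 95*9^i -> [95, 855, 7695, 69255, 623295]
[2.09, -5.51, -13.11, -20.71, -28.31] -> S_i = 2.09 + -7.60*i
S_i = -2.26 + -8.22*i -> [-2.26, -10.48, -18.7, -26.92, -35.14]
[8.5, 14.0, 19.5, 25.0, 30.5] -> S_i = 8.50 + 5.50*i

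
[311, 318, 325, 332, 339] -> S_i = 311 + 7*i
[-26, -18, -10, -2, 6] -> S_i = -26 + 8*i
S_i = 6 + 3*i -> [6, 9, 12, 15, 18]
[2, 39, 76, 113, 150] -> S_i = 2 + 37*i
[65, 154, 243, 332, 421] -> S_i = 65 + 89*i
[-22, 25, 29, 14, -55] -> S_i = Random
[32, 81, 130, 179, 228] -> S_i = 32 + 49*i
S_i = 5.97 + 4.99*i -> [5.97, 10.96, 15.95, 20.94, 25.93]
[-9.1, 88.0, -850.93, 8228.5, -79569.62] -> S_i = -9.10*(-9.67)^i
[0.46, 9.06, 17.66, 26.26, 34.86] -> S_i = 0.46 + 8.60*i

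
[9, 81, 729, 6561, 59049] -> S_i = 9*9^i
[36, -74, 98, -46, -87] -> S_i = Random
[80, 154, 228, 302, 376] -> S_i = 80 + 74*i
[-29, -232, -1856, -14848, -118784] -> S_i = -29*8^i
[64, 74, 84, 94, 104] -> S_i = 64 + 10*i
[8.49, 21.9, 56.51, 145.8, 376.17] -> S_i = 8.49*2.58^i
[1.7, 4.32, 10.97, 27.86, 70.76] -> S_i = 1.70*2.54^i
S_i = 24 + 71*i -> [24, 95, 166, 237, 308]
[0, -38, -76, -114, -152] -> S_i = 0 + -38*i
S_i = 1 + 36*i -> [1, 37, 73, 109, 145]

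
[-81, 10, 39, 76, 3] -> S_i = Random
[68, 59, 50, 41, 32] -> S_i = 68 + -9*i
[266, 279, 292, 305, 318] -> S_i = 266 + 13*i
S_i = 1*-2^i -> [1, -2, 4, -8, 16]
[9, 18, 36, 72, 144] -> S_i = 9*2^i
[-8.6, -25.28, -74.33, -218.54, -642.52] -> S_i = -8.60*2.94^i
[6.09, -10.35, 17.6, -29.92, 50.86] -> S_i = 6.09*(-1.70)^i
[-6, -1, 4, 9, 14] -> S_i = -6 + 5*i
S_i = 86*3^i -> [86, 258, 774, 2322, 6966]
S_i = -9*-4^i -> [-9, 36, -144, 576, -2304]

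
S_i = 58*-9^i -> [58, -522, 4698, -42282, 380538]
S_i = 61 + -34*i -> [61, 27, -7, -41, -75]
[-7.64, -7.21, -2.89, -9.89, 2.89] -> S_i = Random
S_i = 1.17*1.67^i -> [1.17, 1.95, 3.26, 5.45, 9.1]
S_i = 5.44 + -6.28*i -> [5.44, -0.84, -7.12, -13.4, -19.68]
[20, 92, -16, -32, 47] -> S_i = Random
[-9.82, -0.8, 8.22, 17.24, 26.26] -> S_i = -9.82 + 9.02*i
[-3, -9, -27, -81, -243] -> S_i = -3*3^i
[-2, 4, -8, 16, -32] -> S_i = -2*-2^i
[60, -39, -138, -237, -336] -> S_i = 60 + -99*i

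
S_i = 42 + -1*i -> [42, 41, 40, 39, 38]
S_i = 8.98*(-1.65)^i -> [8.98, -14.82, 24.45, -40.34, 66.56]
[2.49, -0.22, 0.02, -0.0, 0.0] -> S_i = 2.49*(-0.09)^i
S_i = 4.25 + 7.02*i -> [4.25, 11.27, 18.29, 25.31, 32.33]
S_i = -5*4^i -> [-5, -20, -80, -320, -1280]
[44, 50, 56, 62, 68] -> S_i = 44 + 6*i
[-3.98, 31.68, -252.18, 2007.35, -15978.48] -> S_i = -3.98*(-7.96)^i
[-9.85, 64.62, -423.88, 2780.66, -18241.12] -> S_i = -9.85*(-6.56)^i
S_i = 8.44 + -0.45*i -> [8.44, 7.99, 7.54, 7.09, 6.64]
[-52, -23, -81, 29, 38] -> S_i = Random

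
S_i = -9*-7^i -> [-9, 63, -441, 3087, -21609]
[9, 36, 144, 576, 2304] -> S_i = 9*4^i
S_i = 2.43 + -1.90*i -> [2.43, 0.53, -1.37, -3.27, -5.17]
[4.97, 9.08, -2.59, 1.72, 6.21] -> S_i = Random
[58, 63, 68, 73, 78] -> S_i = 58 + 5*i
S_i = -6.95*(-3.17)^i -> [-6.95, 22.03, -69.84, 221.39, -701.81]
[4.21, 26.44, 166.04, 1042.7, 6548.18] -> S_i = 4.21*6.28^i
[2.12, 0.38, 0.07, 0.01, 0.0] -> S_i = 2.12*0.18^i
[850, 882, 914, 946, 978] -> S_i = 850 + 32*i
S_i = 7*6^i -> [7, 42, 252, 1512, 9072]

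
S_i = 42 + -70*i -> [42, -28, -98, -168, -238]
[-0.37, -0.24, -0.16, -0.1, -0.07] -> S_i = -0.37*0.65^i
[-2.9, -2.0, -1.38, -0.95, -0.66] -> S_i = -2.90*0.69^i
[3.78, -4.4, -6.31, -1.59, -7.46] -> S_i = Random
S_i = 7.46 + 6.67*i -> [7.46, 14.13, 20.8, 27.47, 34.14]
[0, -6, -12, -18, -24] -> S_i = 0 + -6*i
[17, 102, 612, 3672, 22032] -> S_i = 17*6^i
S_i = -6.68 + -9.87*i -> [-6.68, -16.55, -26.42, -36.29, -46.16]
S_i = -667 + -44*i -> [-667, -711, -755, -799, -843]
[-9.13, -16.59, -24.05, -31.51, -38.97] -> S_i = -9.13 + -7.46*i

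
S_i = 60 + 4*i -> [60, 64, 68, 72, 76]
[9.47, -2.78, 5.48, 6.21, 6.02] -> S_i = Random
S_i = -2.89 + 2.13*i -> [-2.89, -0.76, 1.37, 3.5, 5.63]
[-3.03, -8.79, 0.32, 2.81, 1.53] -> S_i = Random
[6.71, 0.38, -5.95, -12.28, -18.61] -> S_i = 6.71 + -6.33*i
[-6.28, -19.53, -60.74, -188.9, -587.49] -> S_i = -6.28*3.11^i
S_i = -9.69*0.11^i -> [-9.69, -1.07, -0.12, -0.01, -0.0]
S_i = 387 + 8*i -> [387, 395, 403, 411, 419]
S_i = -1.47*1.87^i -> [-1.47, -2.75, -5.14, -9.61, -17.98]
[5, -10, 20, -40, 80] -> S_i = 5*-2^i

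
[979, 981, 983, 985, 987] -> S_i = 979 + 2*i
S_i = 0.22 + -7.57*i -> [0.22, -7.35, -14.92, -22.49, -30.06]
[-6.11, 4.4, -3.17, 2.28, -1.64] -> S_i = -6.11*(-0.72)^i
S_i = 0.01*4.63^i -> [0.01, 0.05, 0.21, 0.99, 4.6]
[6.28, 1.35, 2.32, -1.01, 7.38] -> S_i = Random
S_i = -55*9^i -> [-55, -495, -4455, -40095, -360855]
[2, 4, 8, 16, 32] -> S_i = 2*2^i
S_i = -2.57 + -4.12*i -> [-2.57, -6.69, -10.81, -14.93, -19.05]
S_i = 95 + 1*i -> [95, 96, 97, 98, 99]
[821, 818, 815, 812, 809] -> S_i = 821 + -3*i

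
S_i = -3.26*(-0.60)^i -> [-3.26, 1.96, -1.17, 0.7, -0.42]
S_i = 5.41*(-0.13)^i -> [5.41, -0.7, 0.09, -0.01, 0.0]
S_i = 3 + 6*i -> [3, 9, 15, 21, 27]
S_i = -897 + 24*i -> [-897, -873, -849, -825, -801]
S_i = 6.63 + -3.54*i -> [6.63, 3.09, -0.45, -3.99, -7.53]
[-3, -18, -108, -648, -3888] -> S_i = -3*6^i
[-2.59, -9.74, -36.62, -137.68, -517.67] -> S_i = -2.59*3.76^i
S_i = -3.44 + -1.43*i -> [-3.44, -4.87, -6.3, -7.73, -9.16]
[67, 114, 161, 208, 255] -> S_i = 67 + 47*i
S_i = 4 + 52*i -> [4, 56, 108, 160, 212]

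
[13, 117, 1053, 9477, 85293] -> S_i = 13*9^i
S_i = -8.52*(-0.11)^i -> [-8.52, 0.94, -0.1, 0.01, -0.0]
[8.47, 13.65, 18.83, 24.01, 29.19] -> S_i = 8.47 + 5.18*i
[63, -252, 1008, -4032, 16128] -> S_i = 63*-4^i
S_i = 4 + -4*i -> [4, 0, -4, -8, -12]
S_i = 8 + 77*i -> [8, 85, 162, 239, 316]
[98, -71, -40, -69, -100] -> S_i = Random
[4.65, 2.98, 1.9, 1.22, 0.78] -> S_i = 4.65*0.64^i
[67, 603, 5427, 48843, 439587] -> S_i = 67*9^i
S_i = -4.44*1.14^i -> [-4.44, -5.06, -5.77, -6.58, -7.5]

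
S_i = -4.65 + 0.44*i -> [-4.65, -4.21, -3.77, -3.33, -2.89]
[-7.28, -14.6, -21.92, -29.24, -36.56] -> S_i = -7.28 + -7.32*i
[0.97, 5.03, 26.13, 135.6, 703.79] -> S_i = 0.97*5.19^i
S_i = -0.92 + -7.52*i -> [-0.92, -8.44, -15.96, -23.48, -31.0]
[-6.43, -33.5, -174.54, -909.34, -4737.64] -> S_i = -6.43*5.21^i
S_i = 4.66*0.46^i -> [4.66, 2.14, 0.99, 0.45, 0.21]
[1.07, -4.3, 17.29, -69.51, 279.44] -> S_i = 1.07*(-4.02)^i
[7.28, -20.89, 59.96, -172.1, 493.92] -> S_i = 7.28*(-2.87)^i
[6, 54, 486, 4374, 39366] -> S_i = 6*9^i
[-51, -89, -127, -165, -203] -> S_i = -51 + -38*i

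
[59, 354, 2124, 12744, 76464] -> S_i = 59*6^i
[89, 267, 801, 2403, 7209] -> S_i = 89*3^i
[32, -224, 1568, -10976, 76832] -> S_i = 32*-7^i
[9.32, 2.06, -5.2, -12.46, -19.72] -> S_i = 9.32 + -7.26*i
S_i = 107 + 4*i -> [107, 111, 115, 119, 123]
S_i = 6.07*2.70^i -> [6.07, 16.39, 44.25, 119.48, 322.58]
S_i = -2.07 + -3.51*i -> [-2.07, -5.58, -9.09, -12.6, -16.11]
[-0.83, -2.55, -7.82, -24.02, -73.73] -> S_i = -0.83*3.07^i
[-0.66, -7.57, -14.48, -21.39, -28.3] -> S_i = -0.66 + -6.91*i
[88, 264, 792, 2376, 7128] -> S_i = 88*3^i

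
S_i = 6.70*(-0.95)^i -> [6.7, -6.36, 6.05, -5.74, 5.46]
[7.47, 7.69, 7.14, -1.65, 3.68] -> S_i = Random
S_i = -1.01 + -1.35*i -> [-1.01, -2.36, -3.71, -5.06, -6.41]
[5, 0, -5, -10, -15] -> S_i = 5 + -5*i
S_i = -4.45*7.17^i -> [-4.45, -31.91, -228.77, -1640.28, -11760.79]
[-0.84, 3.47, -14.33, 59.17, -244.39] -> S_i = -0.84*(-4.13)^i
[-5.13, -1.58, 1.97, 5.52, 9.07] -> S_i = -5.13 + 3.55*i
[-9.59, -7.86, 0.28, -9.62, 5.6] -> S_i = Random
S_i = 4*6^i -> [4, 24, 144, 864, 5184]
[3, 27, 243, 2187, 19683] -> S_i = 3*9^i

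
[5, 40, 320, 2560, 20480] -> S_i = 5*8^i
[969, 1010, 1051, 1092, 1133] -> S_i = 969 + 41*i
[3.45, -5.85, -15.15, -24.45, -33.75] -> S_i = 3.45 + -9.30*i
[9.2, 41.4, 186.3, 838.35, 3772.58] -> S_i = 9.20*4.50^i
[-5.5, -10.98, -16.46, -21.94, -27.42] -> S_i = -5.50 + -5.48*i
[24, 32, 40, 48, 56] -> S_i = 24 + 8*i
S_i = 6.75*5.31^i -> [6.75, 35.84, 190.32, 1010.62, 5366.39]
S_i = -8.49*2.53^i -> [-8.49, -21.48, -54.34, -137.49, -347.85]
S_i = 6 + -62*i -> [6, -56, -118, -180, -242]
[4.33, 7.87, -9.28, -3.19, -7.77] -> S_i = Random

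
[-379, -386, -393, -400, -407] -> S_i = -379 + -7*i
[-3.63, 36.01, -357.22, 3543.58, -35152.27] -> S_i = -3.63*(-9.92)^i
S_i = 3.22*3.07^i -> [3.22, 9.89, 30.35, 93.17, 286.03]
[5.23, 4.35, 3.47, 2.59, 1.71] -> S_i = 5.23 + -0.88*i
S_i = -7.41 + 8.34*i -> [-7.41, 0.93, 9.27, 17.61, 25.95]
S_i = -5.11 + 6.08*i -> [-5.11, 0.97, 7.05, 13.13, 19.21]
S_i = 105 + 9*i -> [105, 114, 123, 132, 141]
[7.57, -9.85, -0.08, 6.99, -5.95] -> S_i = Random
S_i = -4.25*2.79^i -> [-4.25, -11.86, -33.08, -92.3, -257.52]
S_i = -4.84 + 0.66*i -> [-4.84, -4.18, -3.52, -2.86, -2.2]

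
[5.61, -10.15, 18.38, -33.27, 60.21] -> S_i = 5.61*(-1.81)^i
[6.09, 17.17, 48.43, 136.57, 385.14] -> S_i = 6.09*2.82^i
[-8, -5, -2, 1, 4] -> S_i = -8 + 3*i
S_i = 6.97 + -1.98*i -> [6.97, 4.99, 3.01, 1.03, -0.95]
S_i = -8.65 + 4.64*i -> [-8.65, -4.01, 0.63, 5.27, 9.91]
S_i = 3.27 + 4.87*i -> [3.27, 8.14, 13.01, 17.88, 22.75]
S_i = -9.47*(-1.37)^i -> [-9.47, 12.97, -17.77, 24.35, -33.36]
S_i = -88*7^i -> [-88, -616, -4312, -30184, -211288]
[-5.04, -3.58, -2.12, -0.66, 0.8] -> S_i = -5.04 + 1.46*i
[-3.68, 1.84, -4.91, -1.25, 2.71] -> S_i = Random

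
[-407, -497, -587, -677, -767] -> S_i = -407 + -90*i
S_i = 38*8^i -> [38, 304, 2432, 19456, 155648]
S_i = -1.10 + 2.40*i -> [-1.1, 1.3, 3.7, 6.1, 8.5]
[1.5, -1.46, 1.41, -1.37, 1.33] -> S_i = 1.50*(-0.97)^i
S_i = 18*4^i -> [18, 72, 288, 1152, 4608]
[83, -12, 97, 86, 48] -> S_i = Random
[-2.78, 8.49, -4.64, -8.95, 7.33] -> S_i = Random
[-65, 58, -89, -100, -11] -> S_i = Random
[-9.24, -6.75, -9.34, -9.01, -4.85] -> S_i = Random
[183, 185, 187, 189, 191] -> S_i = 183 + 2*i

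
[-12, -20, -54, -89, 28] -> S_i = Random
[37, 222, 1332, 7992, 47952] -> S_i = 37*6^i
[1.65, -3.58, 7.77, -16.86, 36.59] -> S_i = 1.65*(-2.17)^i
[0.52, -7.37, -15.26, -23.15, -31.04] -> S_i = 0.52 + -7.89*i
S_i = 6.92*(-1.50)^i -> [6.92, -10.38, 15.57, -23.36, 35.03]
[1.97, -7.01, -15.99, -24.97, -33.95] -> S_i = 1.97 + -8.98*i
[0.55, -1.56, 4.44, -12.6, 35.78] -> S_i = 0.55*(-2.84)^i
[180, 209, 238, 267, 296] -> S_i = 180 + 29*i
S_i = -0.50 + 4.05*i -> [-0.5, 3.55, 7.6, 11.65, 15.7]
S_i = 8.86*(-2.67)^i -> [8.86, -23.66, 63.16, -168.64, 450.28]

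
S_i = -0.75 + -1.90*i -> [-0.75, -2.65, -4.55, -6.45, -8.35]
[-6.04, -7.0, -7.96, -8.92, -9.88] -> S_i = -6.04 + -0.96*i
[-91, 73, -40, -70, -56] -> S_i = Random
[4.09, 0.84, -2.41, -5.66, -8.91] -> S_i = 4.09 + -3.25*i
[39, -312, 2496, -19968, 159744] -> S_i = 39*-8^i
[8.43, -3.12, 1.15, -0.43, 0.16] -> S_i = 8.43*(-0.37)^i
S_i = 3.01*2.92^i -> [3.01, 8.79, 25.66, 74.94, 218.83]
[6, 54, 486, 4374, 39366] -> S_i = 6*9^i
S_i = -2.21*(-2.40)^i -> [-2.21, 5.3, -12.73, 30.55, -73.32]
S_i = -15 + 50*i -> [-15, 35, 85, 135, 185]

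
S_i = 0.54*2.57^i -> [0.54, 1.39, 3.57, 9.17, 23.56]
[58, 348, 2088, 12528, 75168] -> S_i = 58*6^i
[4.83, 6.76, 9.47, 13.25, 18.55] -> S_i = 4.83*1.40^i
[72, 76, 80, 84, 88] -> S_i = 72 + 4*i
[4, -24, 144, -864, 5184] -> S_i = 4*-6^i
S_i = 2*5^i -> [2, 10, 50, 250, 1250]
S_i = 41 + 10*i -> [41, 51, 61, 71, 81]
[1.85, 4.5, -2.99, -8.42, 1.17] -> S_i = Random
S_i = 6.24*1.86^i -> [6.24, 11.61, 21.59, 40.15, 74.69]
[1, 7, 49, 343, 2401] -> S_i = 1*7^i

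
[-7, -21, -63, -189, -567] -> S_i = -7*3^i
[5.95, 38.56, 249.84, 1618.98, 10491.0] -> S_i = 5.95*6.48^i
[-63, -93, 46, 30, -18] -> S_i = Random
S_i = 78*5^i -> [78, 390, 1950, 9750, 48750]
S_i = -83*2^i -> [-83, -166, -332, -664, -1328]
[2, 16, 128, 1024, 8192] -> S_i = 2*8^i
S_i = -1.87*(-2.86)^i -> [-1.87, 5.35, -15.3, 43.75, -125.11]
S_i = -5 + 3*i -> [-5, -2, 1, 4, 7]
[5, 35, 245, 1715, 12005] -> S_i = 5*7^i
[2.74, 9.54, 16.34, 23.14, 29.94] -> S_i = 2.74 + 6.80*i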